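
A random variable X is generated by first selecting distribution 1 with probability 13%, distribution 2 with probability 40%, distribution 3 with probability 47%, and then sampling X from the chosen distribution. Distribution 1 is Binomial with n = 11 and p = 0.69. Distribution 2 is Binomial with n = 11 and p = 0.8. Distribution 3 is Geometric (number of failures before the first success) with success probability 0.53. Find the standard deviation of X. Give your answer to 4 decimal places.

Per component, 1: μ=7.59, E[X²]=59.961; 2: μ=8.8, E[X²]=79.2; 3: μ=0.886792, E[X²]=2.45959.
E[X] = 0.13·7.59 + 0.4·8.8 + 0.47·0.886792 = 4.92349.
E[X²] = 0.13·59.961 + 0.4·79.2 + 0.47·2.45959 = 40.6309.
Var(X) = E[X²] − (E[X])² = 40.6309 − 24.2408 = 16.3902.
SD(X) = √16.3902 = 4.04848.

4.0485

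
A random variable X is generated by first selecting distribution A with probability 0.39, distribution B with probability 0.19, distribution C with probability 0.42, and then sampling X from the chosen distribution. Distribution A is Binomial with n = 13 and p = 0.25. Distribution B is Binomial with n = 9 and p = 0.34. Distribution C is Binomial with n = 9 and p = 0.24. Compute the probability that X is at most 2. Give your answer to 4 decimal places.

0.4623

Conditional on each component, P(X ≤ 2): A: 0.332602; B: 0.360957; C: 0.628689.
By total probability, P(X ≤ 2) = 0.39·0.332602 + 0.19·0.360957 + 0.42·0.628689 = 0.462346.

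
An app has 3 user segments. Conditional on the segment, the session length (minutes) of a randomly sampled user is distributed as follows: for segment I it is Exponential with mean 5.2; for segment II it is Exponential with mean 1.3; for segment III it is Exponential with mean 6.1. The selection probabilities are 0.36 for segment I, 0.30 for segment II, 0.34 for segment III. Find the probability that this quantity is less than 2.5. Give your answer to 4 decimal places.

0.5079

Conditional on each segment, P(X < 2.5): I: 0.381692; II: 0.853843; III: 0.336241.
By total probability, P(X < 2.5) = 0.36·0.381692 + 0.3·0.853843 + 0.34·0.336241 = 0.507884.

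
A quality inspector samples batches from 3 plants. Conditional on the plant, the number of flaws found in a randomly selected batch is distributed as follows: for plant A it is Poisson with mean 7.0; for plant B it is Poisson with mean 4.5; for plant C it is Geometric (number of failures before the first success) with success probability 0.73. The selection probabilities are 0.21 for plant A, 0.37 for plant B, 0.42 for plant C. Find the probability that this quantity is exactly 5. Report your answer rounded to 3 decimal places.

Conditional on each plant, P(X = 5): A: 0.127717; B: 0.170827; C: 0.00104747.
By total probability, P(X = 5) = 0.21·0.127717 + 0.37·0.170827 + 0.42·0.00104747 = 0.0904664.

0.090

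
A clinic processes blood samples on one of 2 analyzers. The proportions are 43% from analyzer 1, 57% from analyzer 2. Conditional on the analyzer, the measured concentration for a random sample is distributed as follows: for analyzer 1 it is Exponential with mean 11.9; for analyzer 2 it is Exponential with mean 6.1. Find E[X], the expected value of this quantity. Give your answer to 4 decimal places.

8.5940

Component means — 1: 11.9; 2: 6.1.
E[X] = 0.43·11.9 + 0.57·6.1 = 8.594.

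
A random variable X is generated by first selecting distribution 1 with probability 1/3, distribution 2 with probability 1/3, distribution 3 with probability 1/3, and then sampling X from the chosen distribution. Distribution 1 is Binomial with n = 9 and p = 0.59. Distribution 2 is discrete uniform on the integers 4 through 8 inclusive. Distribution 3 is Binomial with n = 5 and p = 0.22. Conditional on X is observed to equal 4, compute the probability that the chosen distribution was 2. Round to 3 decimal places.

Likelihoods P(X=4 | ·): 1: 0.176888; 2: 0.2; 3: 0.00913598.
Posterior ∝ prior × likelihood. Numerator for 2: 0.333333·0.2 = 0.0666667.
Normalizing constant: 0.333333·0.176888 + 0.333333·0.2 + 0.333333·0.00913598 = 0.128675.
P(2 | observation) = 0.0666667 / 0.128675 = 0.518103.

0.518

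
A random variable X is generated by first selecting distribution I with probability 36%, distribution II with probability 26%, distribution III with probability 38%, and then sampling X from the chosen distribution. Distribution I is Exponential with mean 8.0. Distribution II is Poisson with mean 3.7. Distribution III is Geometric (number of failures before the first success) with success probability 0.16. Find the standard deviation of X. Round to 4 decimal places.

Per component, I: μ=8, E[X²]=128; II: μ=3.7, E[X²]=17.39; III: μ=5.25, E[X²]=60.375.
E[X] = 0.36·8 + 0.26·3.7 + 0.38·5.25 = 5.837.
E[X²] = 0.36·128 + 0.26·17.39 + 0.38·60.375 = 73.5439.
Var(X) = E[X²] − (E[X])² = 73.5439 − 34.0706 = 39.4733.
SD(X) = √39.4733 = 6.28278.

6.2828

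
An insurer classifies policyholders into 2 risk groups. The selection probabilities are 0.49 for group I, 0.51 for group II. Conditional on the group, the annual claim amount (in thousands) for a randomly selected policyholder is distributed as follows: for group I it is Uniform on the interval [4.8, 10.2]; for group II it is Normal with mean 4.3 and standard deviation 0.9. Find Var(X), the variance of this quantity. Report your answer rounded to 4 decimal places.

4.1628

Per component, I: μ=7.5, E[X²]=58.68; II: μ=4.3, E[X²]=19.3.
E[X] = 0.49·7.5 + 0.51·4.3 = 5.868.
E[X²] = 0.49·58.68 + 0.51·19.3 = 38.5962.
Var(X) = E[X²] − (E[X])² = 38.5962 − 34.4334 = 4.16278.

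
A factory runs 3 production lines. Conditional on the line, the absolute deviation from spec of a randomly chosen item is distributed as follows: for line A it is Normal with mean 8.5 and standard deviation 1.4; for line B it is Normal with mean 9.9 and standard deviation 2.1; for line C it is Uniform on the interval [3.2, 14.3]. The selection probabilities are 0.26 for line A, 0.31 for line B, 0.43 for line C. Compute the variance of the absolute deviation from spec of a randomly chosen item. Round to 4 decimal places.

6.6330

Per component, A: μ=8.5, E[X²]=74.21; B: μ=9.9, E[X²]=102.42; C: μ=8.75, E[X²]=86.83.
E[X] = 0.26·8.5 + 0.31·9.9 + 0.43·8.75 = 9.0415.
E[X²] = 0.26·74.21 + 0.31·102.42 + 0.43·86.83 = 88.3817.
Var(X) = E[X²] − (E[X])² = 88.3817 − 81.7487 = 6.63298.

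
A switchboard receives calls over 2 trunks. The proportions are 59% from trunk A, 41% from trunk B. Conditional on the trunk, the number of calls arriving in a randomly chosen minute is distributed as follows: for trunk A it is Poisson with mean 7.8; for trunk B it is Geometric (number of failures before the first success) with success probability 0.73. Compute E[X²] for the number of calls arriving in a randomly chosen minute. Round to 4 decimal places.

For each component E[X²] = Var + (mean)², giving A: 68.64; B: 0.64346.
Overall E[X²] = 0.59·68.64 + 0.41·0.64346 = 40.7614.

40.7614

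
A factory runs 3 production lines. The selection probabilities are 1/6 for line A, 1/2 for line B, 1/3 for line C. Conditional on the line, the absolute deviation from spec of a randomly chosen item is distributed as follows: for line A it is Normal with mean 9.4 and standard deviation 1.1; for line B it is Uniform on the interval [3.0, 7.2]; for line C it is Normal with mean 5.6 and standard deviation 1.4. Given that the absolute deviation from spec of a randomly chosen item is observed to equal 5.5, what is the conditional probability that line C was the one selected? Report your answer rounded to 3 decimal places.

0.443

Likelihoods f(5.5 | ·): A: 0.000675963; B: 0.238095; C: 0.284233.
Posterior ∝ prior × likelihood. Numerator for C: 0.333333·0.284233 = 0.0947443.
Normalizing constant: 0.166667·0.000675963 + 0.5·0.238095 + 0.333333·0.284233 = 0.213905.
P(C | observation) = 0.0947443 / 0.213905 = 0.442928.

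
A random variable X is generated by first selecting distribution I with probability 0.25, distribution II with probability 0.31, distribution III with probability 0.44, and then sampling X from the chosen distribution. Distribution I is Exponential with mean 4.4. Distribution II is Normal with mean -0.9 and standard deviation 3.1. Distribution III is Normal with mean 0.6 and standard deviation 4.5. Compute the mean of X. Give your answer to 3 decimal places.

Component means — I: 4.4; II: -0.9; III: 0.6.
E[X] = 0.25·4.4 + 0.31·-0.9 + 0.44·0.6 = 1.085.

1.085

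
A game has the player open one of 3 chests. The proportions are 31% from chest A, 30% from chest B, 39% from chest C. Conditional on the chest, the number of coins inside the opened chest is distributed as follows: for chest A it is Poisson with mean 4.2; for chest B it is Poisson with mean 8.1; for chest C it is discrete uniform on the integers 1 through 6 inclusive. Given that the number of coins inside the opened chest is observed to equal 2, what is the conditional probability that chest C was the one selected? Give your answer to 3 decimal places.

Likelihoods P(X=2 | ·): A: 0.132261; B: 0.0099576; C: 0.166667.
Posterior ∝ prior × likelihood. Numerator for C: 0.39·0.166667 = 0.065.
Normalizing constant: 0.31·0.132261 + 0.3·0.0099576 + 0.39·0.166667 = 0.108988.
P(C | observation) = 0.065 / 0.108988 = 0.596395.

0.596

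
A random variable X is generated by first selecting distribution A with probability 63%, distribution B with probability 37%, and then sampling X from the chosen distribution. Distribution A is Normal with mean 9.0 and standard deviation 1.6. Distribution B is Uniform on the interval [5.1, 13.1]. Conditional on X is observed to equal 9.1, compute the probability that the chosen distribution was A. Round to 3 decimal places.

0.772

Likelihoods f(9.1 | ·): A: 0.248852; B: 0.125.
Posterior ∝ prior × likelihood. Numerator for A: 0.63·0.248852 = 0.156777.
Normalizing constant: 0.63·0.248852 + 0.37·0.125 = 0.203027.
P(A | observation) = 0.156777 / 0.203027 = 0.772198.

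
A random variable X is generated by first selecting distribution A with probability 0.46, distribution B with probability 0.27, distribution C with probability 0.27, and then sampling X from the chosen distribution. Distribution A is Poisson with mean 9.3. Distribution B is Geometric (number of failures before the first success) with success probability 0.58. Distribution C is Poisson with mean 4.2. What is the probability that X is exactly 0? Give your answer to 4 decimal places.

Conditional on each component, P(X = 0): A: 9.14242e-05; B: 0.58; C: 0.0149956.
By total probability, P(X = 0) = 0.46·9.14242e-05 + 0.27·0.58 + 0.27·0.0149956 = 0.160691.

0.1607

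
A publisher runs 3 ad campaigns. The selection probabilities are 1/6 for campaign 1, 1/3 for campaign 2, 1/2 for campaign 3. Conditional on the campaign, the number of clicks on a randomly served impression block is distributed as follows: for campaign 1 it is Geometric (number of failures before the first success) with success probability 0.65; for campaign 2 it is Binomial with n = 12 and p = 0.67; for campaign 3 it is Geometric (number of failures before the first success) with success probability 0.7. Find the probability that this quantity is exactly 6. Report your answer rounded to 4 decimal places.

Conditional on each campaign, P(X = 6): 1: 0.00119487; 2: 0.107945; 3: 0.0005103.
By total probability, P(X = 6) = 0.166667·0.00119487 + 0.333333·0.107945 + 0.5·0.0005103 = 0.0364361.

0.0364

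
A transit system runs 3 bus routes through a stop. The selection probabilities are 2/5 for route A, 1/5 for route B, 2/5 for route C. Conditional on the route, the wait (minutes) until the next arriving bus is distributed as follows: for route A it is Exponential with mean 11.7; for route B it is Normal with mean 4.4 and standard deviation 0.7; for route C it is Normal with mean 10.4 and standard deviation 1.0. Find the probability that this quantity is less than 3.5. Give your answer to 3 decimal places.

Conditional on each route, P(X < 3.5): A: 0.258548; B: 0.0992714; C: 2.60014e-12.
By total probability, P(X < 3.5) = 0.4·0.258548 + 0.2·0.0992714 + 0.4·2.60014e-12 = 0.123274.

0.123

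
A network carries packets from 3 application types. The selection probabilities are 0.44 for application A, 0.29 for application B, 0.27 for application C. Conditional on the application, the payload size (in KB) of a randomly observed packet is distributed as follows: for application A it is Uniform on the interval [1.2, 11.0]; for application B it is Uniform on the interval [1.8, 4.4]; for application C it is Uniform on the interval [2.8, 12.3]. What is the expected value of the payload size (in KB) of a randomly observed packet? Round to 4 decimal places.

Component means — A: 6.1; B: 3.1; C: 7.55.
E[X] = 0.44·6.1 + 0.29·3.1 + 0.27·7.55 = 5.6215.

5.6215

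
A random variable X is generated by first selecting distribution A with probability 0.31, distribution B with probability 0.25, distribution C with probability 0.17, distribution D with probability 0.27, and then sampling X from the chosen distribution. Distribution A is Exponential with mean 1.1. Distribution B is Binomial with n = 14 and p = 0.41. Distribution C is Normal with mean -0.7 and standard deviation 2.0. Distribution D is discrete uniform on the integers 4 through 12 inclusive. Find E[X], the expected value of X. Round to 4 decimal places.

Component means — A: 1.1; B: 5.74; C: -0.7; D: 8.
E[X] = 0.31·1.1 + 0.25·5.74 + 0.17·-0.7 + 0.27·8 = 3.817.

3.8170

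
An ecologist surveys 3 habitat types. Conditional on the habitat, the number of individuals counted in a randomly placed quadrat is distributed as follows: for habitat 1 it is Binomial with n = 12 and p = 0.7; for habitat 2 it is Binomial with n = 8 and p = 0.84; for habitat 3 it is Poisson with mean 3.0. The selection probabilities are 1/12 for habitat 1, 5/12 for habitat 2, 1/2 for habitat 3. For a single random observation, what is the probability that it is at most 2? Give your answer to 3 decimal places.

0.212

Conditional on each habitat, P(X ≤ 2): 1: 0.000206376; 2: 0.000349932; 3: 0.42319.
By total probability, P(X ≤ 2) = 0.0833333·0.000206376 + 0.416667·0.000349932 + 0.5·0.42319 = 0.211758.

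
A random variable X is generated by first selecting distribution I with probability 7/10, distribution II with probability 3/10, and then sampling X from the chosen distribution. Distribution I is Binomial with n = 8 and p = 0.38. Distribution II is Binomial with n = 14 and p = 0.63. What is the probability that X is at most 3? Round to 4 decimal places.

0.4486

Conditional on each component, P(X ≤ 3): I: 0.640058; II: 0.0018795.
By total probability, P(X ≤ 3) = 0.7·0.640058 + 0.3·0.0018795 = 0.448604.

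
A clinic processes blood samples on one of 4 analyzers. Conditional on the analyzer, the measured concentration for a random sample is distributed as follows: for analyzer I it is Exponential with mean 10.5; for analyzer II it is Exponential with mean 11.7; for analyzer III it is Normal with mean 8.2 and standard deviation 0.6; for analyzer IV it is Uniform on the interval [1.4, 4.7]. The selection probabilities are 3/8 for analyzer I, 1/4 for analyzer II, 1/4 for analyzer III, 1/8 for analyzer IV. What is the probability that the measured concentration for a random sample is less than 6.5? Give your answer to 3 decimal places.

Conditional on each analyzer, P(X < 6.5): I: 0.461543; II: 0.426247; III: 0.00230327; IV: 1.
By total probability, P(X < 6.5) = 0.375·0.461543 + 0.25·0.426247 + 0.25·0.00230327 + 0.125·1 = 0.405216.

0.405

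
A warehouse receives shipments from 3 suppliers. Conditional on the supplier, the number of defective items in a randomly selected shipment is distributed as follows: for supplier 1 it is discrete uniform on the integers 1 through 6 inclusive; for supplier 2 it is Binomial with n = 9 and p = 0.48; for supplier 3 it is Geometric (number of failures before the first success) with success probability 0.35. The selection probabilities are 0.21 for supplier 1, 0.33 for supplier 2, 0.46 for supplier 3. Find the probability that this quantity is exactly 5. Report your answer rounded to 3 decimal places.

0.131

Conditional on each supplier, P(X = 5): 1: 0.166667; 2: 0.234742; 3: 0.0406102.
By total probability, P(X = 5) = 0.21·0.166667 + 0.33·0.234742 + 0.46·0.0406102 = 0.131145.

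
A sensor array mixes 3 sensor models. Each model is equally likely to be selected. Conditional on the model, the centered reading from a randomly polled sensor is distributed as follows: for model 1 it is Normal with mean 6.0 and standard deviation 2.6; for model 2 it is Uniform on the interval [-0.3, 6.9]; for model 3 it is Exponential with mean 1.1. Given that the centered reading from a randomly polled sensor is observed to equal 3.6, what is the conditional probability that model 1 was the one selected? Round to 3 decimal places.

0.366

Likelihoods f(3.6 | ·): 1: 0.10021; 2: 0.138889; 3: 0.0344572.
Posterior ∝ prior × likelihood. Numerator for 1: 0.333333·0.10021 = 0.0334034.
Normalizing constant: 0.333333·0.10021 + 0.333333·0.138889 + 0.333333·0.0344572 = 0.0911854.
P(1 | observation) = 0.0334034 / 0.0911854 = 0.366324.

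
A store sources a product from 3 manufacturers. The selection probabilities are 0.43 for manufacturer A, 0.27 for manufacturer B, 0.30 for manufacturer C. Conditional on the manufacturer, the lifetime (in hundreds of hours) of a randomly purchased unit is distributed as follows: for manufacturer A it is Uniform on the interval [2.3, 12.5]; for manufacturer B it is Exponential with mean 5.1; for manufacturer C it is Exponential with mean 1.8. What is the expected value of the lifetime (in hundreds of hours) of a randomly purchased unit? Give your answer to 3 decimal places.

Component means — A: 7.4; B: 5.1; C: 1.8.
E[X] = 0.43·7.4 + 0.27·5.1 + 0.3·1.8 = 5.099.

5.099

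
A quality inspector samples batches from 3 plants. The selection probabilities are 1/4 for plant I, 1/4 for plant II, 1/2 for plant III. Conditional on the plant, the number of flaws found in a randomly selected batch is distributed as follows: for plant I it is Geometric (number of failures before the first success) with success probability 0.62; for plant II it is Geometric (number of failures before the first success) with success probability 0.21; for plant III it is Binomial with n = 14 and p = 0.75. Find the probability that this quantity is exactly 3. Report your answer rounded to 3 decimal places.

Conditional on each plant, P(X = 3): I: 0.0340206; II: 0.103538; III: 3.66122e-05.
By total probability, P(X = 3) = 0.25·0.0340206 + 0.25·0.103538 + 0.5·3.66122e-05 = 0.034408.

0.034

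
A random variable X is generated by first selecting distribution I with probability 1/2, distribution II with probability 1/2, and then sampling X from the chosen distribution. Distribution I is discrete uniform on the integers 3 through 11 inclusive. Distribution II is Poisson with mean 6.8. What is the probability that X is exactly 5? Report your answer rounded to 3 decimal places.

0.123

Conditional on each component, P(X = 5): I: 0.111111; II: 0.134946.
By total probability, P(X = 5) = 0.5·0.111111 + 0.5·0.134946 = 0.123029.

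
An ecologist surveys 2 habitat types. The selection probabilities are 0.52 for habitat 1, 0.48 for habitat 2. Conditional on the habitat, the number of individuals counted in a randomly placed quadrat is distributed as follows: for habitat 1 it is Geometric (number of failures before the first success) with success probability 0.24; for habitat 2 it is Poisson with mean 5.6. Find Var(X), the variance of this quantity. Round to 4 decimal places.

11.0270

Per component, 1: μ=3.16667, E[X²]=23.2222; 2: μ=5.6, E[X²]=36.96.
E[X] = 0.52·3.16667 + 0.48·5.6 = 4.33467.
E[X²] = 0.52·23.2222 + 0.48·36.96 = 29.8164.
Var(X) = E[X²] − (E[X])² = 29.8164 − 18.7893 = 11.027.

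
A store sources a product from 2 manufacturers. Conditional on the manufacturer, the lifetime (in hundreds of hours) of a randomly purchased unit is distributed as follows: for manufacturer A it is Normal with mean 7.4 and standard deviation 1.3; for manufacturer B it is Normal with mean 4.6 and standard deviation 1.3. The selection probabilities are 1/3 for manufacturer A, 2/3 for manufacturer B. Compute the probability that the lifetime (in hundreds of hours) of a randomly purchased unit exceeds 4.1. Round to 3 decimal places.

0.765

Conditional on each manufacturer, P(X > 4.1): A: 0.994433; B: 0.649739.
By total probability, P(X > 4.1) = 0.333333·0.994433 + 0.666667·0.649739 = 0.764637.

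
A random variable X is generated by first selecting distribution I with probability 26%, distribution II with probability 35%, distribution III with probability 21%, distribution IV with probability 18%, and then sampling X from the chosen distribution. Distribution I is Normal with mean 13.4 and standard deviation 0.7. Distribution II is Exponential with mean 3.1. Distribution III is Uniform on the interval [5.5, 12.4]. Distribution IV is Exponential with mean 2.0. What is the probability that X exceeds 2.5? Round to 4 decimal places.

Conditional on each component, P(X > 2.5): I: 1; II: 0.446439; III: 1; IV: 0.286505.
By total probability, P(X > 2.5) = 0.26·1 + 0.35·0.446439 + 0.21·1 + 0.18·0.286505 = 0.677825.

0.6778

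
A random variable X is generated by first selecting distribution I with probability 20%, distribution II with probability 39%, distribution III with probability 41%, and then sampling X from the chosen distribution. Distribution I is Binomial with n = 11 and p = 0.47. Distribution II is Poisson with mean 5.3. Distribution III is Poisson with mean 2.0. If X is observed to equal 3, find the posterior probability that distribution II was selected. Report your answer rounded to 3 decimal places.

Likelihoods P(X=3 | ·): I: 0.106656; II: 0.123856; III: 0.180447.
Posterior ∝ prior × likelihood. Numerator for II: 0.39·0.123856 = 0.0483037.
Normalizing constant: 0.2·0.106656 + 0.39·0.123856 + 0.41·0.180447 = 0.143618.
P(II | observation) = 0.0483037 / 0.143618 = 0.336334.

0.336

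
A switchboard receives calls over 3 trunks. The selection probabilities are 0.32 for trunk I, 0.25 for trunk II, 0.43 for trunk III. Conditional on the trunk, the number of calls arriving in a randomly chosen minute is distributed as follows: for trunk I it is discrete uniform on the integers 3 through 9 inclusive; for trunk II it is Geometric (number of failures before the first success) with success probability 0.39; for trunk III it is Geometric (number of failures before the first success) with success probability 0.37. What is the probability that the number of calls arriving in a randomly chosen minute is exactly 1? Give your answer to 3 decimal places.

Conditional on each trunk, P(X = 1): I: 0; II: 0.2379; III: 0.2331.
By total probability, P(X = 1) = 0.32·0 + 0.25·0.2379 + 0.43·0.2331 = 0.159708.

0.160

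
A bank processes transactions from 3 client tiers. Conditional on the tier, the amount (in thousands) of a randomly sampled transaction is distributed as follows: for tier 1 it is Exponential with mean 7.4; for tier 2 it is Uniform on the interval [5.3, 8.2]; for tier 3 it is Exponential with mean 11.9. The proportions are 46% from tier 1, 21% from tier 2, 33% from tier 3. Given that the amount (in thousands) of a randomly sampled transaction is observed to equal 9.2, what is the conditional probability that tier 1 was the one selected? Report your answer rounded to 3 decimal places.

0.583

Likelihoods f(9.2 | ·): 1: 0.0389794; 2: 0; 3: 0.0387879.
Posterior ∝ prior × likelihood. Numerator for 1: 0.46·0.0389794 = 0.0179305.
Normalizing constant: 0.46·0.0389794 + 0.21·0 + 0.33·0.0387879 = 0.0307305.
P(1 | observation) = 0.0179305 / 0.0307305 = 0.583476.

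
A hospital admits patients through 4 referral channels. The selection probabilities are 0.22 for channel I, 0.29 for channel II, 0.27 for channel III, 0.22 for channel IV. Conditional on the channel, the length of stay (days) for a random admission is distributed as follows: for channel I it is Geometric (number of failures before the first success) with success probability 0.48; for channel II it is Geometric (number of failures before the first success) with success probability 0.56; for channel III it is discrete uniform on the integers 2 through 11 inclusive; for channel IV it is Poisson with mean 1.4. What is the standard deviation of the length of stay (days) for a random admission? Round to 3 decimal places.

3.053

Per component, I: μ=1.08333, E[X²]=3.43056; II: μ=0.785714, E[X²]=2.02041; III: μ=6.5, E[X²]=50.5; IV: μ=1.4, E[X²]=3.36.
E[X] = 0.22·1.08333 + 0.29·0.785714 + 0.27·6.5 + 0.22·1.4 = 2.52919.
E[X²] = 0.22·3.43056 + 0.29·2.02041 + 0.27·50.5 + 0.22·3.36 = 15.7148.
Var(X) = E[X²] − (E[X])² = 15.7148 − 6.3968 = 9.31804.
SD(X) = √9.31804 = 3.05255.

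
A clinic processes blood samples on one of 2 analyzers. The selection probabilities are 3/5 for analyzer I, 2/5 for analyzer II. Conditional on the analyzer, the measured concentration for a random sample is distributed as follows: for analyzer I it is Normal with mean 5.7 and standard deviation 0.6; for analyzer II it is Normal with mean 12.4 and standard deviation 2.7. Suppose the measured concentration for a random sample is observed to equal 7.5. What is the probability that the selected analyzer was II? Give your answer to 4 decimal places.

Likelihoods f(7.5 | ·): I: 0.00738641; II: 0.0284682.
Posterior ∝ prior × likelihood. Numerator for II: 0.4·0.0284682 = 0.0113873.
Normalizing constant: 0.6·0.00738641 + 0.4·0.0284682 = 0.0158191.
P(II | observation) = 0.0113873 / 0.0158191 = 0.719843.

0.7198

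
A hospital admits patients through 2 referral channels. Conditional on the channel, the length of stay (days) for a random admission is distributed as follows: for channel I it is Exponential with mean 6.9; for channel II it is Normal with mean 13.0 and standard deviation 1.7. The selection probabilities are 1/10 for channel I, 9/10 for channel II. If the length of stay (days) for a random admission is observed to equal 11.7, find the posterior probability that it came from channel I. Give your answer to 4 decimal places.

0.0166

Likelihoods f(11.7 | ·): I: 0.0265912; II: 0.175178.
Posterior ∝ prior × likelihood. Numerator for I: 0.1·0.0265912 = 0.00265912.
Normalizing constant: 0.1·0.0265912 + 0.9·0.175178 = 0.160319.
P(I | observation) = 0.00265912 / 0.160319 = 0.0165864.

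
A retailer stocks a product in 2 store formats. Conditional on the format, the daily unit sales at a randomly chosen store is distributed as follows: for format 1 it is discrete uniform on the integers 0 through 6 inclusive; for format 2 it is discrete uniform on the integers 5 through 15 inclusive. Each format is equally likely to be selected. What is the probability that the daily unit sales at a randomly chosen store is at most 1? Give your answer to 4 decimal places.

0.1429

Conditional on each format, P(X ≤ 1): 1: 0.285714; 2: 0.
By total probability, P(X ≤ 1) = 0.5·0.285714 + 0.5·0 = 0.142857.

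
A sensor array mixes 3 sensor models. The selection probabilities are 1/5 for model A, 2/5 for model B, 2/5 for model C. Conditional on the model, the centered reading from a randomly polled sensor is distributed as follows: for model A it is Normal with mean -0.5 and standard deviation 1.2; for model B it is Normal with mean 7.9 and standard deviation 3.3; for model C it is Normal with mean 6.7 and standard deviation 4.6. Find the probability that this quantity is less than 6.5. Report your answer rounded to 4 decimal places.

Conditional on each model, P(X < 6.5): A: 1; B: 0.335695; C: 0.48266.
By total probability, P(X < 6.5) = 0.2·1 + 0.4·0.335695 + 0.4·0.48266 = 0.527342.

0.5273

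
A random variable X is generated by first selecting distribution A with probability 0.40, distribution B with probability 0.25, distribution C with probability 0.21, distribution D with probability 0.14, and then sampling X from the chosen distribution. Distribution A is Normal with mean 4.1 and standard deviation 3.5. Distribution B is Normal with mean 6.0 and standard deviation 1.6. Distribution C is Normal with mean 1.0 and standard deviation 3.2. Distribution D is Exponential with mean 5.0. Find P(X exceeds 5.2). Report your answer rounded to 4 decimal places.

Conditional on each component, P(X > 5.2): A: 0.376652; B: 0.691462; C: 0.0946757; D: 0.353455.
By total probability, P(X > 5.2) = 0.4·0.376652 + 0.25·0.691462 + 0.21·0.0946757 + 0.14·0.353455 = 0.392892.

0.3929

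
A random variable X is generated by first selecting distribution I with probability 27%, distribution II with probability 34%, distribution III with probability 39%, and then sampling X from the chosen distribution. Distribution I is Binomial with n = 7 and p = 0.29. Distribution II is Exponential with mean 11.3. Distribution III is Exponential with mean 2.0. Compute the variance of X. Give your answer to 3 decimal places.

Per component, I: μ=2.03, E[X²]=5.5622; II: μ=11.3, E[X²]=255.38; III: μ=2, E[X²]=8.
E[X] = 0.27·2.03 + 0.34·11.3 + 0.39·2 = 5.1701.
E[X²] = 0.27·5.5622 + 0.34·255.38 + 0.39·8 = 91.451.
Var(X) = E[X²] − (E[X])² = 91.451 − 26.7299 = 64.7211.

64.721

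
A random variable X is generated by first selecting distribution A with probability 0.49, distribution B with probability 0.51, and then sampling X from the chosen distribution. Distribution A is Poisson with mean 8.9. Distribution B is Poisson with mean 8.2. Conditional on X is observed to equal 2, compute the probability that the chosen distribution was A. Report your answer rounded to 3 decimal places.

Likelihoods P(X=2 | ·): A: 0.00540168; B: 0.00923385.
Posterior ∝ prior × likelihood. Numerator for A: 0.49·0.00540168 = 0.00264682.
Normalizing constant: 0.49·0.00540168 + 0.51·0.00923385 = 0.00735609.
P(A | observation) = 0.00264682 / 0.00735609 = 0.359814.

0.360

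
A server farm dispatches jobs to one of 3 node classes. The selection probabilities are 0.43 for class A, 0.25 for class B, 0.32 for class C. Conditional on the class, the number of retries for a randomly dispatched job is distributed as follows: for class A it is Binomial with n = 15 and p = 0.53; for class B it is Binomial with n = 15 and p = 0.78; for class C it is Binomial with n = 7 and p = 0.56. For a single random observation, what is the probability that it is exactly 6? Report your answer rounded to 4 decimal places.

Conditional on each class, P(X = 6): A: 0.124148; B: 0.00136074; C: 0.0949902.
By total probability, P(X = 6) = 0.43·0.124148 + 0.25·0.00136074 + 0.32·0.0949902 = 0.0841207.

0.0841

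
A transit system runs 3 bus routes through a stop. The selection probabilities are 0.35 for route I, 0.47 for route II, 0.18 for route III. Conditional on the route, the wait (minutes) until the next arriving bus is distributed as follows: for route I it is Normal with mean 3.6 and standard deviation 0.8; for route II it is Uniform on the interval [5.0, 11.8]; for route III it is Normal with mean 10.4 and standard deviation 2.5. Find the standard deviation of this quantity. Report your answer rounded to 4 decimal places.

3.1940

Per component, I: μ=3.6, E[X²]=13.6; II: μ=8.4, E[X²]=74.4133; III: μ=10.4, E[X²]=114.41.
E[X] = 0.35·3.6 + 0.47·8.4 + 0.18·10.4 = 7.08.
E[X²] = 0.35·13.6 + 0.47·74.4133 + 0.18·114.41 = 60.3281.
Var(X) = E[X²] − (E[X])² = 60.3281 − 50.1264 = 10.2017.
SD(X) = √10.2017 = 3.194.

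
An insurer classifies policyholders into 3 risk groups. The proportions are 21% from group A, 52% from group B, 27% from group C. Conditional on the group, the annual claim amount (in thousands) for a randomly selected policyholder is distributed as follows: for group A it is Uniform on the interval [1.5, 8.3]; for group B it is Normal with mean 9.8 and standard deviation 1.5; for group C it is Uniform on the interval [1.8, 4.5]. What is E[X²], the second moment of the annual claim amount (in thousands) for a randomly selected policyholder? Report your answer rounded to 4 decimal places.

59.8052

For each component E[X²] = Var + (mean)², giving A: 27.8633; B: 98.29; C: 10.53.
Overall E[X²] = 0.21·27.8633 + 0.52·98.29 + 0.27·10.53 = 59.8052.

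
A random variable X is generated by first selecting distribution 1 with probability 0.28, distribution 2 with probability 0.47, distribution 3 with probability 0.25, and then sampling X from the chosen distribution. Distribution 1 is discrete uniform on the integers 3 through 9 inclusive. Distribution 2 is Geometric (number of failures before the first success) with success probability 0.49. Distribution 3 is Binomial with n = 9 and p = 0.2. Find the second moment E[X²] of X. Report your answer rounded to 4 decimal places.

13.8775

For each component E[X²] = Var + (mean)², giving 1: 40; 2: 3.20741; 3: 4.68.
Overall E[X²] = 0.28·40 + 0.47·3.20741 + 0.25·4.68 = 13.8775.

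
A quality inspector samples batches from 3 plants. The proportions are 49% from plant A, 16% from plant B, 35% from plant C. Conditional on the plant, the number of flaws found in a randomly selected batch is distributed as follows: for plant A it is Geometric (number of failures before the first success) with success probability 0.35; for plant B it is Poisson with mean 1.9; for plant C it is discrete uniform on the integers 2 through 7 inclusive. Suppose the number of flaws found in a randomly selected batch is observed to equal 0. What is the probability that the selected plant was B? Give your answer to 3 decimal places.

Likelihoods P(X=0 | ·): A: 0.35; B: 0.149569; C: 0.
Posterior ∝ prior × likelihood. Numerator for B: 0.16·0.149569 = 0.023931.
Normalizing constant: 0.49·0.35 + 0.16·0.149569 + 0.35·0 = 0.195431.
P(B | observation) = 0.023931 / 0.195431 = 0.122452.

0.122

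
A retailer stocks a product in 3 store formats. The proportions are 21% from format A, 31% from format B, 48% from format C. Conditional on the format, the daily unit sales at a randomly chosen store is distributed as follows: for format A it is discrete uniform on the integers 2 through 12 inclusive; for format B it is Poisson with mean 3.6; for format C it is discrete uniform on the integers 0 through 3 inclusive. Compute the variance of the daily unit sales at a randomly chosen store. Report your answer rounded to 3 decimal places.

8.274

Per component, A: μ=7, E[X²]=59; B: μ=3.6, E[X²]=16.56; C: μ=1.5, E[X²]=3.5.
E[X] = 0.21·7 + 0.31·3.6 + 0.48·1.5 = 3.306.
E[X²] = 0.21·59 + 0.31·16.56 + 0.48·3.5 = 19.2036.
Var(X) = E[X²] − (E[X])² = 19.2036 − 10.9296 = 8.27396.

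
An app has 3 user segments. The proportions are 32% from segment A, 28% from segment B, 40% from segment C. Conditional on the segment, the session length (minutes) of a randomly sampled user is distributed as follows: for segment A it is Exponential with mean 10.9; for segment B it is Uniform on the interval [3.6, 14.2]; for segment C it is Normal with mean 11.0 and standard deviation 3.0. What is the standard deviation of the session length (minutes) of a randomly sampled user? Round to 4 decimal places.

6.7152

Per component, A: μ=10.9, E[X²]=237.62; B: μ=8.9, E[X²]=88.5733; C: μ=11, E[X²]=130.
E[X] = 0.32·10.9 + 0.28·8.9 + 0.4·11 = 10.38.
E[X²] = 0.32·237.62 + 0.28·88.5733 + 0.4·130 = 152.839.
Var(X) = E[X²] − (E[X])² = 152.839 − 107.744 = 45.0945.
SD(X) = √45.0945 = 6.71525.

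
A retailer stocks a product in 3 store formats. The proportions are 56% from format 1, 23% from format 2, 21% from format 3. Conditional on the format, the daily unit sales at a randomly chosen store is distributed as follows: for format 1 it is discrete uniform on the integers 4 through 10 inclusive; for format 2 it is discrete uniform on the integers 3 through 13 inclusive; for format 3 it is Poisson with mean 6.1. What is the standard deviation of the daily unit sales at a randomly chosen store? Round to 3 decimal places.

Per component, 1: μ=7, E[X²]=53; 2: μ=8, E[X²]=74; 3: μ=6.1, E[X²]=43.31.
E[X] = 0.56·7 + 0.23·8 + 0.21·6.1 = 7.041.
E[X²] = 0.56·53 + 0.23·74 + 0.21·43.31 = 55.7951.
Var(X) = E[X²] − (E[X])² = 55.7951 − 49.5757 = 6.21942.
SD(X) = √6.21942 = 2.49388.

2.494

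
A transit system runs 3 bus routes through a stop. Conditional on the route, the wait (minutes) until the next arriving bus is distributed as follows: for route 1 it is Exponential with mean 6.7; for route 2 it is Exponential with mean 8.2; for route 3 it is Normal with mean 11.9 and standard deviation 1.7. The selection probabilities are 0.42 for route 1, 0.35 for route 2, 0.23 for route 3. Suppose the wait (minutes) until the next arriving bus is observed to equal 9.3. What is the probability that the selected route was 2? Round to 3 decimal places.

Likelihoods f(9.3 | ·): 1: 0.0372476; 2: 0.0392313; 3: 0.0728672.
Posterior ∝ prior × likelihood. Numerator for 2: 0.35·0.0392313 = 0.013731.
Normalizing constant: 0.42·0.0372476 + 0.35·0.0392313 + 0.23·0.0728672 = 0.0461344.
P(2 | observation) = 0.013731 / 0.0461344 = 0.297629.

0.298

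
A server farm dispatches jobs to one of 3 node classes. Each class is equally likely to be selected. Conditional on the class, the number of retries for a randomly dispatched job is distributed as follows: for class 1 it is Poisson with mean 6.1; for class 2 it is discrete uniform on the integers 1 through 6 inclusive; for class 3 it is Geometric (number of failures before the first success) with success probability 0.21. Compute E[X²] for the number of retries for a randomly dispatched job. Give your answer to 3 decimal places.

30.181

For each component E[X²] = Var + (mean)², giving 1: 43.31; 2: 15.1667; 3: 32.0658.
Overall E[X²] = 0.333333·43.31 + 0.333333·15.1667 + 0.333333·32.0658 = 30.1808.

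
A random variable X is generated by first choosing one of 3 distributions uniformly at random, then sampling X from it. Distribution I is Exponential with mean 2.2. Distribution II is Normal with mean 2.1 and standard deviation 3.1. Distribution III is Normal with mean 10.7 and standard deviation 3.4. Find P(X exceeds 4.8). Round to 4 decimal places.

0.4211

Conditional on each component, P(X > 4.8): I: 0.112836; II: 0.191886; III: 0.958656.
By total probability, P(X > 4.8) = 0.333333·0.112836 + 0.333333·0.191886 + 0.333333·0.958656 = 0.421126.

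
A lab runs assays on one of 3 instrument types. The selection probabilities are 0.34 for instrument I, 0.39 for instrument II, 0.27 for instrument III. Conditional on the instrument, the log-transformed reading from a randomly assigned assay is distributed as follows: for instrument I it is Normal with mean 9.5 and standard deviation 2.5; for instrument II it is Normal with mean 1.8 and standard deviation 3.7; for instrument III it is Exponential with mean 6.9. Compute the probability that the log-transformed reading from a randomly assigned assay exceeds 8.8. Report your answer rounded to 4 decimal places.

0.2943

Conditional on each instrument, P(X > 8.8): I: 0.610261; II: 0.0292527; III: 0.27933.
By total probability, P(X > 8.8) = 0.34·0.610261 + 0.39·0.0292527 + 0.27·0.27933 = 0.294316.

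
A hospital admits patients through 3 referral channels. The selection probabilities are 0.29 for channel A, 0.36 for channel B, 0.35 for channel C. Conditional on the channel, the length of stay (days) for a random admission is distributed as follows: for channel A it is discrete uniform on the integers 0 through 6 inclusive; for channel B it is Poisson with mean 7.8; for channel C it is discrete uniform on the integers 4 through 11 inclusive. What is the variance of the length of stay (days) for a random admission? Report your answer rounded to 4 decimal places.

Per component, A: μ=3, E[X²]=13; B: μ=7.8, E[X²]=68.64; C: μ=7.5, E[X²]=61.5.
E[X] = 0.29·3 + 0.36·7.8 + 0.35·7.5 = 6.303.
E[X²] = 0.29·13 + 0.36·68.64 + 0.35·61.5 = 50.0054.
Var(X) = E[X²] − (E[X])² = 50.0054 − 39.7278 = 10.2776.

10.2776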